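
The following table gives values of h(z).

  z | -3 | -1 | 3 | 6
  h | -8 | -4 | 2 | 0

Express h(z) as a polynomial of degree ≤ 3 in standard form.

Newton's divided differences:
h[-3,-1] = (-4 - (-8)) / (-1 - (-3)) = 2
h[-1,3] = (2 - (-4)) / (3 - (-1)) = 3/2
h[3,6] = (0 - 2) / (6 - 3) = -2/3
h[-3,-1,3] = (3/2 - 2) / (3 - (-3)) = -1/12
h[-1,3,6] = (-2/3 - 3/2) / (6 - (-1)) = -13/42
h[-3,-1,3,6] = (-13/42 - (-1/12)) / (6 - (-3)) = -19/756
h(z) = -8 + 2·(z + 3) + (-1/12)·(z + 3)(z + 1) + (-19/756)·(z + 3)(z + 1)(z - 3)
Expanding: h(z) = -(19/756)z^3 - (41/378)z^2 + (53/28)z - 85/42

h(z) = -(19/756)z^3 - (41/378)z^2 + (53/28)z - 85/42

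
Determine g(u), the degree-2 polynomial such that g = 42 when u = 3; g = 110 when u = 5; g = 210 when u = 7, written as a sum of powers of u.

Newton's divided differences:
g[3,5] = (110 - 42) / (5 - 3) = 34
g[5,7] = (210 - 110) / (7 - 5) = 50
g[3,5,7] = (50 - 34) / (7 - 3) = 4
g(u) = 42 + 34·(u - 3) + 4·(u - 3)(u - 5)
Expanding: g(u) = 4u^2 + 2u

g(u) = 4u^2 + 2u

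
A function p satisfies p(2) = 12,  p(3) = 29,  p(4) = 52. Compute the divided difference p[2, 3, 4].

3

p[2,3] = (29 - 12) / (3 - 2) = 17
p[3,4] = (52 - 29) / (4 - 3) = 23
p[2,3,4] = (23 - 17) / (4 - 2) = 3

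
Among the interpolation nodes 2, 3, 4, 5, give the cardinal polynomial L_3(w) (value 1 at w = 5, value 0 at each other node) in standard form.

L_3(w) = (1/6)w^3 - (3/2)w^2 + (13/3)w - 4

L_3(w) = (w - 2)(w - 3)(w - 4) / [(3)·(2)·(1)]
       = (w^3 - 9w^2 + 26w - 24) / (6)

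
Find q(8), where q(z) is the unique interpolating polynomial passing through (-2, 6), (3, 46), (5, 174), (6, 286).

636

Evaluate each Lagrange basis at z = 8:
L_0(8) = (5)·(3)·(2)/[(-5)·(-7)·(-8)] = -3/28
L_1(8) = (10)·(3)·(2)/[(5)·(-2)·(-3)] = 2
L_2(8) = (10)·(5)·(2)/[(7)·(2)·(-1)] = -50/7
L_3(8) = (10)·(5)·(3)/[(8)·(3)·(1)] = 25/4
Sum: 6·(-3/28) + 46·(2) + 174·(-50/7) + 286·(25/4) = 636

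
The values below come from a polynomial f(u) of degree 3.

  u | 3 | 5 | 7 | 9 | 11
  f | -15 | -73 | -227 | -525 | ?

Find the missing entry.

The 4 known values determine f uniquely (degree ≤ 3).
L_0(11) = (6)·(4)·(2)/[(-2)·(-4)·(-6)] = -1
L_1(11) = (8)·(4)·(2)/[(2)·(-2)·(-4)] = 4
L_2(11) = (8)·(6)·(2)/[(4)·(2)·(-2)] = -6
L_3(11) = (8)·(6)·(4)/[(6)·(4)·(2)] = 4
Sum: (-15)·(-1) + (-73)·(4) + (-227)·(-6) + (-525)·(4) = -1015

-1015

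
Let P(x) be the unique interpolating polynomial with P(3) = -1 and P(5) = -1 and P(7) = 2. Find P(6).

Using Newton's divided-difference form:
P[3,5] = (-1 - (-1)) / (5 - 3) = 0
P[5,7] = (2 - (-1)) / (7 - 5) = 3/2
P[3,5,7] = (3/2 - 0) / (7 - 3) = 3/8
P(6) = -1 + 0·(3) + (3/8)·(3)·(1) = 1/8

1/8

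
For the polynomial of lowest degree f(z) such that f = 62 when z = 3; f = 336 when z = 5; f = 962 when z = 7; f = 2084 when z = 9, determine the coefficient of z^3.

The leading coefficient equals the top divided difference f[3,5,7,9].
f[3,5] = (336 - 62) / (5 - 3) = 137
f[5,7] = (962 - 336) / (7 - 5) = 313
f[7,9] = (2084 - 962) / (9 - 7) = 561
f[3,5,7] = (313 - 137) / (7 - 3) = 44
f[5,7,9] = (561 - 313) / (9 - 5) = 62
f[3,5,7,9] = (62 - 44) / (9 - 3) = 3

3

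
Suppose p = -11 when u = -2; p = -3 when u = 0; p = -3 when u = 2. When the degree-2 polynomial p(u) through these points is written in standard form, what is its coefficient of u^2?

-1

The leading coefficient equals the top divided difference p[-2,0,2].
p[-2,0] = (-3 - (-11)) / (0 - (-2)) = 4
p[0,2] = (-3 - (-3)) / (2 - 0) = 0
p[-2,0,2] = (0 - 4) / (2 - (-2)) = -1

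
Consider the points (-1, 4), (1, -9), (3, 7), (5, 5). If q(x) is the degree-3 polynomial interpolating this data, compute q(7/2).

1283/128

L_0(7/2) = (5/2)·(1/2)·(-3/2)/[(-2)·(-4)·(-6)] = 5/128
L_1(7/2) = (9/2)·(1/2)·(-3/2)/[(2)·(-2)·(-4)] = -27/128
L_2(7/2) = (9/2)·(5/2)·(-3/2)/[(4)·(2)·(-2)] = 135/128
L_3(7/2) = (9/2)·(5/2)·(1/2)/[(6)·(4)·(2)] = 15/128
Sum: 4·(5/128) + (-9)·(-27/128) + 7·(135/128) + 5·(15/128) = 1283/128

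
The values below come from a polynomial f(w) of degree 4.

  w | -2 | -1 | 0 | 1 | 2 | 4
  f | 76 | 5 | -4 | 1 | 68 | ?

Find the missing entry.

The 5 known values determine f uniquely (degree ≤ 4).
Evaluate each Lagrange basis at w = 4:
L_0(4) = (5)·(4)·(3)·(2)/[(-1)·(-2)·(-3)·(-4)] = 5
L_1(4) = (6)·(4)·(3)·(2)/[(1)·(-1)·(-2)·(-3)] = -24
L_2(4) = (6)·(5)·(3)·(2)/[(2)·(1)·(-1)·(-2)] = 45
L_3(4) = (6)·(5)·(4)·(2)/[(3)·(2)·(1)·(-1)] = -40
L_4(4) = (6)·(5)·(4)·(3)/[(4)·(3)·(2)·(1)] = 15
Sum: 76·(5) + 5·(-24) + (-4)·(45) + 1·(-40) + 68·(15) = 1060

1060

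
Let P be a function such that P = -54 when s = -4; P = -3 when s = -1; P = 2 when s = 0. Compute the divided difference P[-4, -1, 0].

P[-4,-1] = (-3 - (-54)) / (-1 - (-4)) = 17
P[-1,0] = (2 - (-3)) / (0 - (-1)) = 5
P[-4,-1,0] = (5 - 17) / (0 - (-4)) = -3

-3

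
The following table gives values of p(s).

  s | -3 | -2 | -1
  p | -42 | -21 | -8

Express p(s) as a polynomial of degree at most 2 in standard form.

p(s) = -4s^2 + s - 3

Build the Lagrange basis polynomials:
L_0(s) = (s + 2)(s + 1) / [2] = (1/2)s^2 + (3/2)s + 1
L_1(s) = (s + 3)(s + 1) / [-1] = -s^2 - 4s - 3
L_2(s) = (s + 3)(s + 2) / [2] = (1/2)s^2 + (5/2)s + 3
p(s) = (-42)·L_0 + (-21)·L_1 + (-8)·L_2
  (-42)·L_0(s) = -21s^2 - 63s - 42
  (-21)·L_1(s) = 21s^2 + 84s + 63
  (-8)·L_2(s) = -4s^2 - 20s - 24
Adding term by term: -4s^2 + s - 3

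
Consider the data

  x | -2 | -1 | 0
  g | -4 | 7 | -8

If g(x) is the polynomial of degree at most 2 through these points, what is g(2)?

Evaluate each Lagrange basis at x = 2:
L_0(2) = (3)·(2)/[(-1)·(-2)] = 3
L_1(2) = (4)·(2)/[(1)·(-1)] = -8
L_2(2) = (4)·(3)/[(2)·(1)] = 6
Sum: (-4)·(3) + 7·(-8) + (-8)·(6) = -116

-116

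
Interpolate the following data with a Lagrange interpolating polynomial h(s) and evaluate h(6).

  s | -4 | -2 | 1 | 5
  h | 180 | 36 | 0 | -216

Evaluate each Lagrange basis at s = 6:
L_0(6) = (8)·(5)·(1)/[(-2)·(-5)·(-9)] = -4/9
L_1(6) = (10)·(5)·(1)/[(2)·(-3)·(-7)] = 25/21
L_2(6) = (10)·(8)·(1)/[(5)·(3)·(-4)] = -4/3
L_3(6) = (10)·(8)·(5)/[(9)·(7)·(4)] = 100/63
Sum: 180·(-4/9) + 36·(25/21) + 0 + (-216)·(100/63) = -380

-380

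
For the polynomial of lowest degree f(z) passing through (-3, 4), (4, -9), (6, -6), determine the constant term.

-127/21

Build the Lagrange basis polynomials:
L_0(z) = (z - 4)(z - 6) / [63] = (1/63)z^2 - (10/63)z + 8/21
L_1(z) = (z + 3)(z - 6) / [-14] = -(1/14)z^2 + (3/14)z + 9/7
L_2(z) = (z + 3)(z - 4) / [18] = (1/18)z^2 - (1/18)z - 2/3
f(z) = 4·L_0 + (-9)·L_1 + (-6)·L_2
Only the constant term is needed; take it from each L_i and combine:
4·(8/21) + (-9)·(9/7) + (-6)·(-2/3) = -127/21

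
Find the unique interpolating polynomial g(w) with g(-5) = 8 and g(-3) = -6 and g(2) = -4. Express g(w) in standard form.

Build the Lagrange basis polynomials:
L_0(w) = (w + 3)(w - 2) / [14] = (1/14)w^2 + (1/14)w - 3/7
L_1(w) = (w + 5)(w - 2) / [-10] = -(1/10)w^2 - (3/10)w + 1
L_2(w) = (w + 5)(w + 3) / [35] = (1/35)w^2 + (8/35)w + 3/7
g(w) = 8·L_0 + (-6)·L_1 + (-4)·L_2
  8·L_0(w) = (4/7)w^2 + (4/7)w - 24/7
  (-6)·L_1(w) = (3/5)w^2 + (9/5)w - 6
  (-4)·L_2(w) = -(4/35)w^2 - (32/35)w - 12/7
Adding term by term: (37/35)w^2 + (51/35)w - 78/7

g(w) = (37/35)w^2 + (51/35)w - 78/7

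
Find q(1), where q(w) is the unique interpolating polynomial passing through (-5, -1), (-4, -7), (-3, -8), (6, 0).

Evaluate each Lagrange basis at w = 1:
L_0(1) = (5)·(4)·(-5)/[(-1)·(-2)·(-11)] = 50/11
L_1(1) = (6)·(4)·(-5)/[(1)·(-1)·(-10)] = -12
L_2(1) = (6)·(5)·(-5)/[(2)·(1)·(-9)] = 25/3
L_3(1) = (6)·(5)·(4)/[(11)·(10)·(9)] = 4/33
Sum: (-1)·(50/11) + (-7)·(-12) + (-8)·(25/3) + 0 = 422/33

422/33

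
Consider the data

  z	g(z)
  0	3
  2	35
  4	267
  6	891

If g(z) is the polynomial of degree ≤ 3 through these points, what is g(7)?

Using Newton's divided-difference form:
g[0,2] = (35 - 3) / (2 - 0) = 16
g[2,4] = (267 - 35) / (4 - 2) = 116
g[4,6] = (891 - 267) / (6 - 4) = 312
g[0,2,4] = (116 - 16) / (4 - 0) = 25
g[2,4,6] = (312 - 116) / (6 - 2) = 49
g[0,2,4,6] = (49 - 25) / (6 - 0) = 4
g(7) = 3 + 16·(7) + 25·(7)·(5) + 4·(7)·(5)·(3) = 1410

1410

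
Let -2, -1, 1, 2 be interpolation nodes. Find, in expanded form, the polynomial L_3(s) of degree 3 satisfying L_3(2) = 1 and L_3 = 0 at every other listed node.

L_3(s) = (s + 2)(s + 1)(s - 1) / [(4)·(3)·(1)]
       = (s^3 + 2s^2 - s - 2) / (12)

L_3(s) = (1/12)s^3 + (1/6)s^2 - (1/12)s - 1/6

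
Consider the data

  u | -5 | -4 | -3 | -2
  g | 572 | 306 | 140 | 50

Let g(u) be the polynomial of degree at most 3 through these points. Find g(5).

-468

Evaluate each Lagrange basis at u = 5:
L_0(5) = (9)·(8)·(7)/[(-1)·(-2)·(-3)] = -84
L_1(5) = (10)·(8)·(7)/[(1)·(-1)·(-2)] = 280
L_2(5) = (10)·(9)·(7)/[(2)·(1)·(-1)] = -315
L_3(5) = (10)·(9)·(8)/[(3)·(2)·(1)] = 120
Sum: 572·(-84) + 306·(280) + 140·(-315) + 50·(120) = -468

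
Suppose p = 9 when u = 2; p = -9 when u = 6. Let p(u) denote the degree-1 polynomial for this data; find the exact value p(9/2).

-9/4

L_0(9/2) = (-3/2)/[(-4)] = 3/8
L_1(9/2) = (5/2)/[(4)] = 5/8
Sum: 9·(3/8) + (-9)·(5/8) = -9/4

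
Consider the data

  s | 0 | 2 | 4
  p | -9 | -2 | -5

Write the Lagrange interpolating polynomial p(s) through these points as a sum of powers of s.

p(s) = -(5/4)s^2 + 6s - 9

Build the Lagrange basis polynomials:
L_0(s) = (s - 2)(s - 4) / [8] = (1/8)s^2 - (3/4)s + 1
L_1(s) = s(s - 4) / [-4] = -(1/4)s^2 + s
L_2(s) = s(s - 2) / [8] = (1/8)s^2 - (1/4)s
p(s) = (-9)·L_0 + (-2)·L_1 + (-5)·L_2
  (-9)·L_0(s) = -(9/8)s^2 + (27/4)s - 9
  (-2)·L_1(s) = (1/2)s^2 - 2s
  (-5)·L_2(s) = -(5/8)s^2 + (5/4)s
Adding term by term: -(5/4)s^2 + 6s - 9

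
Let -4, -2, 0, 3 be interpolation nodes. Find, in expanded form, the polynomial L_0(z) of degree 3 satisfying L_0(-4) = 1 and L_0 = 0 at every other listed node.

L_0(z) = (z + 2)z(z - 3) / [(-2)·(-4)·(-7)]
       = (z^3 - z^2 - 6z) / (-56)

L_0(z) = -(1/56)z^3 + (1/56)z^2 + (3/28)z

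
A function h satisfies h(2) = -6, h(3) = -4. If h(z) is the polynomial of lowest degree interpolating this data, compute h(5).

Evaluate each Lagrange basis at z = 5:
L_0(5) = (2)/[(-1)] = -2
L_1(5) = (3)/[(1)] = 3
Sum: (-6)·(-2) + (-4)·(3) = 0

0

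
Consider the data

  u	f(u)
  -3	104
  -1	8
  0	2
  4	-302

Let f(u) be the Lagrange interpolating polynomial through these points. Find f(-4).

242

L_0(-4) = (-3)·(-4)·(-8)/[(-2)·(-3)·(-7)] = 16/7
L_1(-4) = (-1)·(-4)·(-8)/[(2)·(-1)·(-5)] = -16/5
L_2(-4) = (-1)·(-3)·(-8)/[(3)·(1)·(-4)] = 2
L_3(-4) = (-1)·(-3)·(-4)/[(7)·(5)·(4)] = -3/35
Sum: 104·(16/7) + 8·(-16/5) + 2·(2) + (-302)·(-3/35) = 242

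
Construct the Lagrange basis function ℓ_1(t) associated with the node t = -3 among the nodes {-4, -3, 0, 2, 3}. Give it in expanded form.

ℓ_1(t) = -(1/90)t^4 + (1/90)t^3 + (7/45)t^2 - (4/15)t

ℓ_1(t) = (t + 4)t(t - 2)(t - 3) / [(1)·(-3)·(-5)·(-6)]
       = (t^4 - t^3 - 14t^2 + 24t) / (-90)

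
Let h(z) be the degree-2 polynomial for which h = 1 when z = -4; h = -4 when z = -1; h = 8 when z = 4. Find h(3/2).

-113/96

Using Newton's divided-difference form:
h[-4,-1] = (-4 - 1) / (-1 - (-4)) = -5/3
h[-1,4] = (8 - (-4)) / (4 - (-1)) = 12/5
h[-4,-1,4] = (12/5 - (-5/3)) / (4 - (-4)) = 61/120
h(3/2) = 1 + (-5/3)·(11/2) + (61/120)·(11/2)·(5/2) = -113/96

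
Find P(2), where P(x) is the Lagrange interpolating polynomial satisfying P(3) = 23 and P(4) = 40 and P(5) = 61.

L_0(2) = (-2)·(-3)/[(-1)·(-2)] = 3
L_1(2) = (-1)·(-3)/[(1)·(-1)] = -3
L_2(2) = (-1)·(-2)/[(2)·(1)] = 1
Sum: 23·(3) + 40·(-3) + 61·(1) = 10

10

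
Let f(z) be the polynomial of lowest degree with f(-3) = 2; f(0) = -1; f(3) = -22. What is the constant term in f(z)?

L_0(z) = z(z - 3) / [18] = (1/18)z^2 - (1/6)z
L_1(z) = (z + 3)(z - 3) / [-9] = -(1/9)z^2 + 1
L_2(z) = (z + 3)z / [18] = (1/18)z^2 + (1/6)z
f(z) = 2·L_0 + (-1)·L_1 + (-22)·L_2
Only the constant term is needed; take it from each L_i and combine:
2·(0) + (-1)·(1) + (-22)·(0) = -1

-1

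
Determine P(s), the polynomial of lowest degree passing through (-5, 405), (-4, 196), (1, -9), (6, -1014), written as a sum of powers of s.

P(s) = -4s^3 - 4s^2 - s

Newton's divided differences:
P[-5,-4] = (196 - 405) / (-4 - (-5)) = -209
P[-4,1] = (-9 - 196) / (1 - (-4)) = -41
P[1,6] = (-1014 - (-9)) / (6 - 1) = -201
P[-5,-4,1] = (-41 - (-209)) / (1 - (-5)) = 28
P[-4,1,6] = (-201 - (-41)) / (6 - (-4)) = -16
P[-5,-4,1,6] = (-16 - 28) / (6 - (-5)) = -4
P(s) = 405 + (-209)·(s + 5) + 28·(s + 5)(s + 4) + (-4)·(s + 5)(s + 4)(s - 1)
Expanding: P(s) = -4s^3 - 4s^2 - s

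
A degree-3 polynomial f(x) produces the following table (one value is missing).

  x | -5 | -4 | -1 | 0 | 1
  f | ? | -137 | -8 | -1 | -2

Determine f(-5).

The 4 known values determine f uniquely (degree ≤ 3).
L_0(-5) = (-4)·(-5)·(-6)/[(-3)·(-4)·(-5)] = 2
L_1(-5) = (-1)·(-5)·(-6)/[(3)·(-1)·(-2)] = -5
L_2(-5) = (-1)·(-4)·(-6)/[(4)·(1)·(-1)] = 6
L_3(-5) = (-1)·(-4)·(-5)/[(5)·(2)·(1)] = -2
Sum: (-137)·(2) + (-8)·(-5) + (-1)·(6) + (-2)·(-2) = -236

-236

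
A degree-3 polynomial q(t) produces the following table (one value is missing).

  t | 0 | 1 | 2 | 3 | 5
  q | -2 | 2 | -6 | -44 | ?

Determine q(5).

The 4 known values determine q uniquely (degree ≤ 3).
L_0(5) = (4)·(3)·(2)/[(-1)·(-2)·(-3)] = -4
L_1(5) = (5)·(3)·(2)/[(1)·(-1)·(-2)] = 15
L_2(5) = (5)·(4)·(2)/[(2)·(1)·(-1)] = -20
L_3(5) = (5)·(4)·(3)/[(3)·(2)·(1)] = 10
Sum: (-2)·(-4) + 2·(15) + (-6)·(-20) + (-44)·(10) = -282

-282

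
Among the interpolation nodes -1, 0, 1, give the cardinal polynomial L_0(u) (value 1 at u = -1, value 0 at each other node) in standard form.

L_0(u) = u(u - 1) / [(-1)·(-2)]
       = (u^2 - u) / (2)

L_0(u) = (1/2)u^2 - (1/2)u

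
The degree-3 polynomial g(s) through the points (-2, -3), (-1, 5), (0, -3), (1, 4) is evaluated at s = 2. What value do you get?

57

L_0(2) = (3)·(2)·(1)/[(-1)·(-2)·(-3)] = -1
L_1(2) = (4)·(2)·(1)/[(1)·(-1)·(-2)] = 4
L_2(2) = (4)·(3)·(1)/[(2)·(1)·(-1)] = -6
L_3(2) = (4)·(3)·(2)/[(3)·(2)·(1)] = 4
Sum: (-3)·(-1) + 5·(4) + (-3)·(-6) + 4·(4) = 57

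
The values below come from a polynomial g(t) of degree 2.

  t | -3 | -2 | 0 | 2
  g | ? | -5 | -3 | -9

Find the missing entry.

The 3 known values determine g uniquely (degree ≤ 2).
Evaluate each Lagrange basis at t = -3:
L_0(-3) = (-3)·(-5)/[(-2)·(-4)] = 15/8
L_1(-3) = (-1)·(-5)/[(2)·(-2)] = -5/4
L_2(-3) = (-1)·(-3)/[(4)·(2)] = 3/8
Sum: (-5)·(15/8) + (-3)·(-5/4) + (-9)·(3/8) = -9

-9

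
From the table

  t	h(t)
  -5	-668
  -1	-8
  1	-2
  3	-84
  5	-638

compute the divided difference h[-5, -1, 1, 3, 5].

h[-5,-1] = (-8 - (-668)) / (-1 - (-5)) = 165
h[-1,1] = (-2 - (-8)) / (1 - (-1)) = 3
h[1,3] = (-84 - (-2)) / (3 - 1) = -41
h[3,5] = (-638 - (-84)) / (5 - 3) = -277
h[-5,-1,1] = (3 - 165) / (1 - (-5)) = -27
h[-1,1,3] = (-41 - 3) / (3 - (-1)) = -11
h[1,3,5] = (-277 - (-41)) / (5 - 1) = -59
h[-5,-1,1,3] = (-11 - (-27)) / (3 - (-5)) = 2
h[-1,1,3,5] = (-59 - (-11)) / (5 - (-1)) = -8
h[-5,-1,1,3,5] = (-8 - 2) / (5 - (-5)) = -1

-1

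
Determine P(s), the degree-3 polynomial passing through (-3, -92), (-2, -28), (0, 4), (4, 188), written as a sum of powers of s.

P(s) = 3s^3 - s^2 + 2s + 4

Newton's divided differences:
P[-3,-2] = (-28 - (-92)) / (-2 - (-3)) = 64
P[-2,0] = (4 - (-28)) / (0 - (-2)) = 16
P[0,4] = (188 - 4) / (4 - 0) = 46
P[-3,-2,0] = (16 - 64) / (0 - (-3)) = -16
P[-2,0,4] = (46 - 16) / (4 - (-2)) = 5
P[-3,-2,0,4] = (5 - (-16)) / (4 - (-3)) = 3
P(s) = -92 + 64·(s + 3) + (-16)·(s + 3)(s + 2) + 3·(s + 3)(s + 2)s
Expanding: P(s) = 3s^3 - s^2 + 2s + 4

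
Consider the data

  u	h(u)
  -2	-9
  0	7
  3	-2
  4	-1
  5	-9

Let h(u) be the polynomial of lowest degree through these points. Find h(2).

-13/5

L_0(2) = (2)·(-1)·(-2)·(-3)/[(-2)·(-5)·(-6)·(-7)] = -1/35
L_1(2) = (4)·(-1)·(-2)·(-3)/[(2)·(-3)·(-4)·(-5)] = 1/5
L_2(2) = (4)·(2)·(-2)·(-3)/[(5)·(3)·(-1)·(-2)] = 8/5
L_3(2) = (4)·(2)·(-1)·(-3)/[(6)·(4)·(1)·(-1)] = -1
L_4(2) = (4)·(2)·(-1)·(-2)/[(7)·(5)·(2)·(1)] = 8/35
Sum: (-9)·(-1/35) + 7·(1/5) + (-2)·(8/5) + (-1)·(-1) + (-9)·(8/35) = -13/5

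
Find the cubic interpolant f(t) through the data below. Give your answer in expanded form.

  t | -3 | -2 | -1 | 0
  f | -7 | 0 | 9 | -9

Newton's divided differences:
f[-3,-2] = (0 - (-7)) / (-2 - (-3)) = 7
f[-2,-1] = (9 - 0) / (-1 - (-2)) = 9
f[-1,0] = (-9 - 9) / (0 - (-1)) = -18
f[-3,-2,-1] = (9 - 7) / (-1 - (-3)) = 1
f[-2,-1,0] = (-18 - 9) / (0 - (-2)) = -27/2
f[-3,-2,-1,0] = (-27/2 - 1) / (0 - (-3)) = -29/6
f(t) = -7 + 7·(t + 3) + 1·(t + 3)(t + 2) + (-29/6)·(t + 3)(t + 2)(t + 1)
Expanding: f(t) = -(29/6)t^3 - 28t^2 - (247/6)t - 9

f(t) = -(29/6)t^3 - 28t^2 - (247/6)t - 9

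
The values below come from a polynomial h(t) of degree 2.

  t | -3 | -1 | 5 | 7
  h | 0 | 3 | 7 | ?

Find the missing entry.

20/3

The 3 known values determine h uniquely (degree ≤ 2).
Evaluate each Lagrange basis at t = 7:
L_0(7) = (8)·(2)/[(-2)·(-8)] = 1
L_1(7) = (10)·(2)/[(2)·(-6)] = -5/3
L_2(7) = (10)·(8)/[(8)·(6)] = 5/3
Sum: 0 + 3·(-5/3) + 7·(5/3) = 20/3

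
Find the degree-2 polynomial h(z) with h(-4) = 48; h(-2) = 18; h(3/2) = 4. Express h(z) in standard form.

h(z) = 2z^2 - 3z + 4

Newton's divided differences:
h[-4,-2] = (18 - 48) / (-2 - (-4)) = -15
h[-2,3/2] = (4 - 18) / (3/2 - (-2)) = -4
h[-4,-2,3/2] = (-4 - (-15)) / (3/2 - (-4)) = 2
h(z) = 48 + (-15)·(z + 4) + 2·(z + 4)(z + 2)
Expanding: h(z) = 2z^2 - 3z + 4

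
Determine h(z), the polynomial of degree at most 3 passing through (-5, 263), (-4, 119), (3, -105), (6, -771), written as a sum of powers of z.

Newton's divided differences:
h[-5,-4] = (119 - 263) / (-4 - (-5)) = -144
h[-4,3] = (-105 - 119) / (3 - (-4)) = -32
h[3,6] = (-771 - (-105)) / (6 - 3) = -222
h[-5,-4,3] = (-32 - (-144)) / (3 - (-5)) = 14
h[-4,3,6] = (-222 - (-32)) / (6 - (-4)) = -19
h[-5,-4,3,6] = (-19 - 14) / (6 - (-5)) = -3
h(z) = 263 + (-144)·(z + 5) + 14·(z + 5)(z + 4) + (-3)·(z + 5)(z + 4)(z - 3)
Expanding: h(z) = -3z^3 - 4z^2 + 3z + 3

h(z) = -3z^3 - 4z^2 + 3z + 3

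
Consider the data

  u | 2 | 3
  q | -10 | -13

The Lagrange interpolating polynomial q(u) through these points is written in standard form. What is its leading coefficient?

L_0(u) = (u - 3) / [-1] = -u + 3
L_1(u) = (u - 2) / [1] = u - 2
q(u) = (-10)·L_0 + (-13)·L_1
Only the coefficient of u is needed; take it from each L_i and combine:
(-10)·(-1) + (-13)·(1) = -3

-3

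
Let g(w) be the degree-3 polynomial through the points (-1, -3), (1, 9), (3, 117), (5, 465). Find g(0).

0

L_0(0) = (-1)·(-3)·(-5)/[(-2)·(-4)·(-6)] = 5/16
L_1(0) = (1)·(-3)·(-5)/[(2)·(-2)·(-4)] = 15/16
L_2(0) = (1)·(-1)·(-5)/[(4)·(2)·(-2)] = -5/16
L_3(0) = (1)·(-1)·(-3)/[(6)·(4)·(2)] = 1/16
Sum: (-3)·(5/16) + 9·(15/16) + 117·(-5/16) + 465·(1/16) = 0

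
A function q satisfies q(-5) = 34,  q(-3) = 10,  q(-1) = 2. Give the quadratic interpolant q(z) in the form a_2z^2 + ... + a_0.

q(z) = 2z^2 + 4z + 4

Newton's divided differences:
q[-5,-3] = (10 - 34) / (-3 - (-5)) = -12
q[-3,-1] = (2 - 10) / (-1 - (-3)) = -4
q[-5,-3,-1] = (-4 - (-12)) / (-1 - (-5)) = 2
q(z) = 34 + (-12)·(z + 5) + 2·(z + 5)(z + 3)
Expanding: q(z) = 2z^2 + 4z + 4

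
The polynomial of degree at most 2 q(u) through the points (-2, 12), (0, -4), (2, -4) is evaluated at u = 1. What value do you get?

Evaluate each Lagrange basis at u = 1:
L_0(1) = (1)·(-1)/[(-2)·(-4)] = -1/8
L_1(1) = (3)·(-1)/[(2)·(-2)] = 3/4
L_2(1) = (3)·(1)/[(4)·(2)] = 3/8
Sum: 12·(-1/8) + (-4)·(3/4) + (-4)·(3/8) = -6

-6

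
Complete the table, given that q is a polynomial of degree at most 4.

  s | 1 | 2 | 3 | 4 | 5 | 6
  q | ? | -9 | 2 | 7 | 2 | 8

3

The 5 known values determine q uniquely (degree ≤ 4).
Evaluate each Lagrange basis at s = 1:
L_0(1) = (-2)·(-3)·(-4)·(-5)/[(-1)·(-2)·(-3)·(-4)] = 5
L_1(1) = (-1)·(-3)·(-4)·(-5)/[(1)·(-1)·(-2)·(-3)] = -10
L_2(1) = (-1)·(-2)·(-4)·(-5)/[(2)·(1)·(-1)·(-2)] = 10
L_3(1) = (-1)·(-2)·(-3)·(-5)/[(3)·(2)·(1)·(-1)] = -5
L_4(1) = (-1)·(-2)·(-3)·(-4)/[(4)·(3)·(2)·(1)] = 1
Sum: (-9)·(5) + 2·(-10) + 7·(10) + 2·(-5) + 8·(1) = 3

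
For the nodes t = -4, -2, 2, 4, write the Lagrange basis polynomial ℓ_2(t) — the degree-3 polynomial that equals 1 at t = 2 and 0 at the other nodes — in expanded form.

ℓ_2(t) = (t + 4)(t + 2)(t - 4) / [(6)·(4)·(-2)]
       = (t^3 + 2t^2 - 16t - 32) / (-48)

ℓ_2(t) = -(1/48)t^3 - (1/24)t^2 + (1/3)t + 2/3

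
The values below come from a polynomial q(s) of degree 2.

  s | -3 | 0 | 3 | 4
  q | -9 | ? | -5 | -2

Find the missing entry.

The 3 known values determine q uniquely (degree ≤ 2).
L_0(0) = (-3)·(-4)/[(-6)·(-7)] = 2/7
L_1(0) = (3)·(-4)/[(6)·(-1)] = 2
L_2(0) = (3)·(-3)/[(7)·(1)] = -9/7
Sum: (-9)·(2/7) + (-5)·(2) + (-2)·(-9/7) = -10

-10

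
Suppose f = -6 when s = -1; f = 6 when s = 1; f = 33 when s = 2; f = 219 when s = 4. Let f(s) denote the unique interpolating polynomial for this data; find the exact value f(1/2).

9/8

L_0(1/2) = (-1/2)·(-3/2)·(-7/2)/[(-2)·(-3)·(-5)] = 7/80
L_1(1/2) = (3/2)·(-3/2)·(-7/2)/[(2)·(-1)·(-3)] = 21/16
L_2(1/2) = (3/2)·(-1/2)·(-7/2)/[(3)·(1)·(-2)] = -7/16
L_3(1/2) = (3/2)·(-1/2)·(-3/2)/[(5)·(3)·(2)] = 3/80
Sum: (-6)·(7/80) + 6·(21/16) + 33·(-7/16) + 219·(3/80) = 9/8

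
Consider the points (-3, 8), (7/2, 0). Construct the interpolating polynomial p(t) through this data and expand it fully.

p(t) = -(16/13)t + 56/13

L_0(t) = (t - 7/2) / [-13/2] = -(2/13)t + 7/13
L_1(t) = (t + 3) / [13/2] = (2/13)t + 6/13
p(t) = 8·L_0 + 0·L_1
  8·L_0(t) = -(16/13)t + 56/13
  0·L_1(t) = 0
Adding term by term: -(16/13)t + 56/13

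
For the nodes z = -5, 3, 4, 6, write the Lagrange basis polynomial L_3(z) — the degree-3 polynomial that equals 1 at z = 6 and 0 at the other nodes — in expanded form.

L_3(z) = (z + 5)(z - 3)(z - 4) / [(11)·(3)·(2)]
       = (z^3 - 2z^2 - 23z + 60) / (66)

L_3(z) = (1/66)z^3 - (1/33)z^2 - (23/66)z + 10/11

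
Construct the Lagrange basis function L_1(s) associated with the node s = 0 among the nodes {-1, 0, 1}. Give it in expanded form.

L_1(s) = (s + 1)(s - 1) / [(1)·(-1)]
       = (s^2 - 1) / (-1)

L_1(s) = -s^2 + 1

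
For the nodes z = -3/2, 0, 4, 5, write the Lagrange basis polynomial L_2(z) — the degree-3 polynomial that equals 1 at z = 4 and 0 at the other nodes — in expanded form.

L_2(z) = -(1/22)z^3 + (7/44)z^2 + (15/44)z

L_2(z) = (z + 3/2)z(z - 5) / [(11/2)·(4)·(-1)]
       = (z^3 - (7/2)z^2 - (15/2)z) / (-22)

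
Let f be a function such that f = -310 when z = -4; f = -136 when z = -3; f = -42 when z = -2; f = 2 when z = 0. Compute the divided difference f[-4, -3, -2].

-40

f[-4,-3] = (-136 - (-310)) / (-3 - (-4)) = 174
f[-3,-2] = (-42 - (-136)) / (-2 - (-3)) = 94
f[-4,-3,-2] = (94 - 174) / (-2 - (-4)) = -40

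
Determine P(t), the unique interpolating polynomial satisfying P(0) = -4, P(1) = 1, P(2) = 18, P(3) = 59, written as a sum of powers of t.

Newton's divided differences:
P[0,1] = (1 - (-4)) / (1 - 0) = 5
P[1,2] = (18 - 1) / (2 - 1) = 17
P[2,3] = (59 - 18) / (3 - 2) = 41
P[0,1,2] = (17 - 5) / (2 - 0) = 6
P[1,2,3] = (41 - 17) / (3 - 1) = 12
P[0,1,2,3] = (12 - 6) / (3 - 0) = 2
P(t) = -4 + 5·t + 6·t(t - 1) + 2·t(t - 1)(t - 2)
Expanding: P(t) = 2t^3 + 3t - 4

P(t) = 2t^3 + 3t - 4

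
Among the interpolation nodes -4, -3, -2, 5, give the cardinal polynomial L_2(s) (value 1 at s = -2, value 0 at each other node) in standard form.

L_2(s) = -(1/14)s^3 - (1/7)s^2 + (23/14)s + 30/7

L_2(s) = (s + 4)(s + 3)(s - 5) / [(2)·(1)·(-7)]
       = (s^3 + 2s^2 - 23s - 60) / (-14)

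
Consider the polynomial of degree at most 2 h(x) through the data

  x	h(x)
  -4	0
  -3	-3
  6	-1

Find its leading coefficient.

The leading coefficient equals the top divided difference h[-4,-3,6].
h[-4,-3] = (-3 - 0) / (-3 - (-4)) = -3
h[-3,6] = (-1 - (-3)) / (6 - (-3)) = 2/9
h[-4,-3,6] = (2/9 - (-3)) / (6 - (-4)) = 29/90

29/90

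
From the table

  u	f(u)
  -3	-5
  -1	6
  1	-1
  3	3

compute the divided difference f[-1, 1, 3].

11/8

f[-1,1] = (-1 - 6) / (1 - (-1)) = -7/2
f[1,3] = (3 - (-1)) / (3 - 1) = 2
f[-1,1,3] = (2 - (-7/2)) / (3 - (-1)) = 11/8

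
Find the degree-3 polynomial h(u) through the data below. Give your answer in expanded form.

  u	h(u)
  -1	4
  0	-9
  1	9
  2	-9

L_0(u) = u(u - 1)(u - 2) / [-6] = -(1/6)u^3 + (1/2)u^2 - (1/3)u
L_1(u) = (u + 1)(u - 1)(u - 2) / [2] = (1/2)u^3 - u^2 - (1/2)u + 1
L_2(u) = (u + 1)u(u - 2) / [-2] = -(1/2)u^3 + (1/2)u^2 + u
L_3(u) = (u + 1)u(u - 1) / [6] = (1/6)u^3 - (1/6)u
h(u) = 4·L_0 + (-9)·L_1 + 9·L_2 + (-9)·L_3
  4·L_0(u) = -(2/3)u^3 + 2u^2 - (4/3)u
  (-9)·L_1(u) = -(9/2)u^3 + 9u^2 + (9/2)u - 9
  9·L_2(u) = -(9/2)u^3 + (9/2)u^2 + 9u
  (-9)·L_3(u) = -(3/2)u^3 + (3/2)u
Adding term by term: -(67/6)u^3 + (31/2)u^2 + (41/3)u - 9

h(u) = -(67/6)u^3 + (31/2)u^2 + (41/3)u - 9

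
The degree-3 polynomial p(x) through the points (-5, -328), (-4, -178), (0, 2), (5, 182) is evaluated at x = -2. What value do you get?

-28

Using Newton's divided-difference form:
p[-5,-4] = (-178 - (-328)) / (-4 - (-5)) = 150
p[-4,0] = (2 - (-178)) / (0 - (-4)) = 45
p[0,5] = (182 - 2) / (5 - 0) = 36
p[-5,-4,0] = (45 - 150) / (0 - (-5)) = -21
p[-4,0,5] = (36 - 45) / (5 - (-4)) = -1
p[-5,-4,0,5] = (-1 - (-21)) / (5 - (-5)) = 2
p(-2) = -328 + 150·(3) + (-21)·(3)·(2) + 2·(3)·(2)·(-2) = -28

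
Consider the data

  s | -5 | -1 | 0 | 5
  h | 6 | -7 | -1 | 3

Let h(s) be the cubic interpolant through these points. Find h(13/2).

-7717/320

Using Newton's divided-difference form:
h[-5,-1] = (-7 - 6) / (-1 - (-5)) = -13/4
h[-1,0] = (-1 - (-7)) / (0 - (-1)) = 6
h[0,5] = (3 - (-1)) / (5 - 0) = 4/5
h[-5,-1,0] = (6 - (-13/4)) / (0 - (-5)) = 37/20
h[-1,0,5] = (4/5 - 6) / (5 - (-1)) = -13/15
h[-5,-1,0,5] = (-13/15 - 37/20) / (5 - (-5)) = -163/600
h(13/2) = 6 + (-13/4)·(23/2) + (37/20)·(23/2)·(15/2) + (-163/600)·(23/2)·(15/2)·(13/2) = -7717/320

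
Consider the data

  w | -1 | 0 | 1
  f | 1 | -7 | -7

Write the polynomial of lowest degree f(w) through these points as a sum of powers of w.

Newton's divided differences:
f[-1,0] = (-7 - 1) / (0 - (-1)) = -8
f[0,1] = (-7 - (-7)) / (1 - 0) = 0
f[-1,0,1] = (0 - (-8)) / (1 - (-1)) = 4
f(w) = 1 + (-8)·(w + 1) + 4·(w + 1)w
Expanding: f(w) = 4w^2 - 4w - 7

f(w) = 4w^2 - 4w - 7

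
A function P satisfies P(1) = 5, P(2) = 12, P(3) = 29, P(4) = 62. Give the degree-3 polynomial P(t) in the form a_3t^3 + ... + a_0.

Newton's divided differences:
P[1,2] = (12 - 5) / (2 - 1) = 7
P[2,3] = (29 - 12) / (3 - 2) = 17
P[3,4] = (62 - 29) / (4 - 3) = 33
P[1,2,3] = (17 - 7) / (3 - 1) = 5
P[2,3,4] = (33 - 17) / (4 - 2) = 8
P[1,2,3,4] = (8 - 5) / (4 - 1) = 1
P(t) = 5 + 7·(t - 1) + 5·(t - 1)(t - 2) + 1·(t - 1)(t - 2)(t - 3)
Expanding: P(t) = t^3 - t^2 + 3t + 2

P(t) = t^3 - t^2 + 3t + 2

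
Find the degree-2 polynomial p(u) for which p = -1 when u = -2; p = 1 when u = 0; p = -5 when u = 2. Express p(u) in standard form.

Newton's divided differences:
p[-2,0] = (1 - (-1)) / (0 - (-2)) = 1
p[0,2] = (-5 - 1) / (2 - 0) = -3
p[-2,0,2] = (-3 - 1) / (2 - (-2)) = -1
p(u) = -1 + 1·(u + 2) + (-1)·(u + 2)u
Expanding: p(u) = -u^2 - u + 1

p(u) = -u^2 - u + 1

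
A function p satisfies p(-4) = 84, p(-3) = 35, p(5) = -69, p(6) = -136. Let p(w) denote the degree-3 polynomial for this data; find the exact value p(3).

-7

Evaluate each Lagrange basis at w = 3:
L_0(3) = (6)·(-2)·(-3)/[(-1)·(-9)·(-10)] = -2/5
L_1(3) = (7)·(-2)·(-3)/[(1)·(-8)·(-9)] = 7/12
L_2(3) = (7)·(6)·(-3)/[(9)·(8)·(-1)] = 7/4
L_3(3) = (7)·(6)·(-2)/[(10)·(9)·(1)] = -14/15
Sum: 84·(-2/5) + 35·(7/12) + (-69)·(7/4) + (-136)·(-14/15) = -7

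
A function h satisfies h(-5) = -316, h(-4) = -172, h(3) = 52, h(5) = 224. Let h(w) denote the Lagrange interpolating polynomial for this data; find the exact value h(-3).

Evaluate each Lagrange basis at w = -3:
L_0(-3) = (1)·(-6)·(-8)/[(-1)·(-8)·(-10)] = -3/5
L_1(-3) = (2)·(-6)·(-8)/[(1)·(-7)·(-9)] = 32/21
L_2(-3) = (2)·(1)·(-8)/[(8)·(7)·(-2)] = 1/7
L_3(-3) = (2)·(1)·(-6)/[(10)·(9)·(2)] = -1/15
Sum: (-316)·(-3/5) + (-172)·(32/21) + 52·(1/7) + 224·(-1/15) = -80

-80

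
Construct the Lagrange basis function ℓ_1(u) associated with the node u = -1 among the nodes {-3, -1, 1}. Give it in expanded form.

ℓ_1(u) = (u + 3)(u - 1) / [(2)·(-2)]
       = (u^2 + 2u - 3) / (-4)

ℓ_1(u) = -(1/4)u^2 - (1/2)u + 3/4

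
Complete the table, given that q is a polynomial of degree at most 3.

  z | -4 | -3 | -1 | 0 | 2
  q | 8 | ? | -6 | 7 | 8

-169/12

The 4 known values determine q uniquely (degree ≤ 3).
Evaluate each Lagrange basis at z = -3:
L_0(-3) = (-2)·(-3)·(-5)/[(-3)·(-4)·(-6)] = 5/12
L_1(-3) = (1)·(-3)·(-5)/[(3)·(-1)·(-3)] = 5/3
L_2(-3) = (1)·(-2)·(-5)/[(4)·(1)·(-2)] = -5/4
L_3(-3) = (1)·(-2)·(-3)/[(6)·(3)·(2)] = 1/6
Sum: 8·(5/12) + (-6)·(5/3) + 7·(-5/4) + 8·(1/6) = -169/12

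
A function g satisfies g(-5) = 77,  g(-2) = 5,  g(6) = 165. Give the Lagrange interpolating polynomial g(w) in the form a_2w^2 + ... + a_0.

g(w) = 4w^2 + 4w - 3

Build the Lagrange basis polynomials:
L_0(w) = (w + 2)(w - 6) / [33] = (1/33)w^2 - (4/33)w - 4/11
L_1(w) = (w + 5)(w - 6) / [-24] = -(1/24)w^2 + (1/24)w + 5/4
L_2(w) = (w + 5)(w + 2) / [88] = (1/88)w^2 + (7/88)w + 5/44
g(w) = 77·L_0 + 5·L_1 + 165·L_2
  77·L_0(w) = (7/3)w^2 - (28/3)w - 28
  5·L_1(w) = -(5/24)w^2 + (5/24)w + 25/4
  165·L_2(w) = (15/8)w^2 + (105/8)w + 75/4
Adding term by term: 4w^2 + 4w - 3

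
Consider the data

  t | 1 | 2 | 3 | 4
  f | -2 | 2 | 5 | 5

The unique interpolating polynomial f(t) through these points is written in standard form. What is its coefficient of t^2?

3/2

Build the Lagrange basis polynomials:
L_0(t) = (t - 2)(t - 3)(t - 4) / [-6] = -(1/6)t^3 + (3/2)t^2 - (13/3)t + 4
L_1(t) = (t - 1)(t - 3)(t - 4) / [2] = (1/2)t^3 - 4t^2 + (19/2)t - 6
L_2(t) = (t - 1)(t - 2)(t - 4) / [-2] = -(1/2)t^3 + (7/2)t^2 - 7t + 4
L_3(t) = (t - 1)(t - 2)(t - 3) / [6] = (1/6)t^3 - t^2 + (11/6)t - 1
f(t) = (-2)·L_0 + 2·L_1 + 5·L_2 + 5·L_3
Only the coefficient of t^2 is needed; take it from each L_i and combine:
(-2)·(3/2) + 2·(-4) + 5·(7/2) + 5·(-1) = 3/2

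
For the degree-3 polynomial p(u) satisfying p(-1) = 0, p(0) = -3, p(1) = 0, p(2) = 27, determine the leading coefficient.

3

Build the Lagrange basis polynomials:
L_0(u) = u(u - 1)(u - 2) / [-6] = -(1/6)u^3 + (1/2)u^2 - (1/3)u
L_1(u) = (u + 1)(u - 1)(u - 2) / [2] = (1/2)u^3 - u^2 - (1/2)u + 1
L_2(u) = (u + 1)u(u - 2) / [-2] = -(1/2)u^3 + (1/2)u^2 + u
L_3(u) = (u + 1)u(u - 1) / [6] = (1/6)u^3 - (1/6)u
p(u) = 0·L_0 + (-3)·L_1 + 0·L_2 + 27·L_3
Only the coefficient of u^3 is needed; take it from each L_i and combine:
0·(-1/6) + (-3)·(1/2) + 0·(-1/2) + 27·(1/6) = 3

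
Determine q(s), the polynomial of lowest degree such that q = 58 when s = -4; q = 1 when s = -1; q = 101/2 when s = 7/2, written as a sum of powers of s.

Build the Lagrange basis polynomials:
L_0(s) = (s + 1)(s - 7/2) / [45/2] = (2/45)s^2 - (1/9)s - 7/45
L_1(s) = (s + 4)(s - 7/2) / [-27/2] = -(2/27)s^2 - (1/27)s + 28/27
L_2(s) = (s + 4)(s + 1) / [135/4] = (4/135)s^2 + (4/27)s + 16/135
q(s) = 58·L_0 + 1·L_1 + (101/2)·L_2
  58·L_0(s) = (116/45)s^2 - (58/9)s - 406/45
  1·L_1(s) = -(2/27)s^2 - (1/27)s + 28/27
  (101/2)·L_2(s) = (202/135)s^2 + (202/27)s + 808/135
Adding term by term: 4s^2 + s - 2

q(s) = 4s^2 + s - 2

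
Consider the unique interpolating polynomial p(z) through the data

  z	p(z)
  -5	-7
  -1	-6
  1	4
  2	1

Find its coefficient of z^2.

L_0(z) = (z + 1)(z - 1)(z - 2) / [-168] = -(1/168)z^3 + (1/84)z^2 + (1/168)z - 1/84
L_1(z) = (z + 5)(z - 1)(z - 2) / [24] = (1/24)z^3 + (1/12)z^2 - (13/24)z + 5/12
L_2(z) = (z + 5)(z + 1)(z - 2) / [-12] = -(1/12)z^3 - (1/3)z^2 + (7/12)z + 5/6
L_3(z) = (z + 5)(z + 1)(z - 1) / [21] = (1/21)z^3 + (5/21)z^2 - (1/21)z - 5/21
p(z) = (-7)·L_0 + (-6)·L_1 + 4·L_2 + 1·L_3
Only the coefficient of z^2 is needed; take it from each L_i and combine:
(-7)·(1/84) + (-6)·(1/12) + 4·(-1/3) + 1·(5/21) = -47/28

-47/28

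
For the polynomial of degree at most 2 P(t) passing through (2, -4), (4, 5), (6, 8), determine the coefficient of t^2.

Build the Lagrange basis polynomials:
L_0(t) = (t - 4)(t - 6) / [8] = (1/8)t^2 - (5/4)t + 3
L_1(t) = (t - 2)(t - 6) / [-4] = -(1/4)t^2 + 2t - 3
L_2(t) = (t - 2)(t - 4) / [8] = (1/8)t^2 - (3/4)t + 1
P(t) = (-4)·L_0 + 5·L_1 + 8·L_2
Only the coefficient of t^2 is needed; take it from each L_i and combine:
(-4)·(1/8) + 5·(-1/4) + 8·(1/8) = -3/4

-3/4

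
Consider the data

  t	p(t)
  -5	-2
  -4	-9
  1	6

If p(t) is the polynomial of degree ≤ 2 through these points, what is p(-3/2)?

Using Newton's divided-difference form:
p[-5,-4] = (-9 - (-2)) / (-4 - (-5)) = -7
p[-4,1] = (6 - (-9)) / (1 - (-4)) = 3
p[-5,-4,1] = (3 - (-7)) / (1 - (-5)) = 5/3
p(-3/2) = -2 + (-7)·(7/2) + (5/3)·(7/2)·(5/2) = -143/12

-143/12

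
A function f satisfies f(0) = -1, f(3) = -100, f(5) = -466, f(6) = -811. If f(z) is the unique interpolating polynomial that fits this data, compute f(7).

Evaluate each Lagrange basis at z = 7:
L_0(7) = (4)·(2)·(1)/[(-3)·(-5)·(-6)] = -4/45
L_1(7) = (7)·(2)·(1)/[(3)·(-2)·(-3)] = 7/9
L_2(7) = (7)·(4)·(1)/[(5)·(2)·(-1)] = -14/5
L_3(7) = (7)·(4)·(2)/[(6)·(3)·(1)] = 28/9
Sum: (-1)·(-4/45) + (-100)·(7/9) + (-466)·(-14/5) + (-811)·(28/9) = -1296

-1296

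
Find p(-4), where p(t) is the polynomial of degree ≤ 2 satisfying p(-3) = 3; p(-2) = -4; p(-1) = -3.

Evaluate each Lagrange basis at t = -4:
L_0(-4) = (-2)·(-3)/[(-1)·(-2)] = 3
L_1(-4) = (-1)·(-3)/[(1)·(-1)] = -3
L_2(-4) = (-1)·(-2)/[(2)·(1)] = 1
Sum: 3·(3) + (-4)·(-3) + (-3)·(1) = 18

18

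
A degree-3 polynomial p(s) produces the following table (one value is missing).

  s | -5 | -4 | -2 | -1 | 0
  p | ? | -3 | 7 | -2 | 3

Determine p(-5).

-57

The 4 known values determine p uniquely (degree ≤ 3).
L_0(-5) = (-3)·(-4)·(-5)/[(-2)·(-3)·(-4)] = 5/2
L_1(-5) = (-1)·(-4)·(-5)/[(2)·(-1)·(-2)] = -5
L_2(-5) = (-1)·(-3)·(-5)/[(3)·(1)·(-1)] = 5
L_3(-5) = (-1)·(-3)·(-4)/[(4)·(2)·(1)] = -3/2
Sum: (-3)·(5/2) + 7·(-5) + (-2)·(5) + 3·(-3/2) = -57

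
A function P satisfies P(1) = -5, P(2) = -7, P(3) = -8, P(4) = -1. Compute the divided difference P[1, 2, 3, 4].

7/6

P[1,2] = (-7 - (-5)) / (2 - 1) = -2
P[2,3] = (-8 - (-7)) / (3 - 2) = -1
P[3,4] = (-1 - (-8)) / (4 - 3) = 7
P[1,2,3] = (-1 - (-2)) / (3 - 1) = 1/2
P[2,3,4] = (7 - (-1)) / (4 - 2) = 4
P[1,2,3,4] = (4 - 1/2) / (4 - 1) = 7/6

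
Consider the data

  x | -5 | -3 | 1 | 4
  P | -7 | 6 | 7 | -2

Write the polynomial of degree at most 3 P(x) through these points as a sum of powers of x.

Build the Lagrange basis polynomials:
L_0(x) = (x + 3)(x - 1)(x - 4) / [-108] = -(1/108)x^3 + (1/54)x^2 + (11/108)x - 1/9
L_1(x) = (x + 5)(x - 1)(x - 4) / [56] = (1/56)x^3 - (3/8)x + 5/14
L_2(x) = (x + 5)(x + 3)(x - 4) / [-72] = -(1/72)x^3 - (1/18)x^2 + (17/72)x + 5/6
L_3(x) = (x + 5)(x + 3)(x - 1) / [189] = (1/189)x^3 + (1/27)x^2 + (1/27)x - 5/63
P(x) = (-7)·L_0 + 6·L_1 + 7·L_2 + (-2)·L_3
  (-7)·L_0(x) = (7/108)x^3 - (7/54)x^2 - (77/108)x + 7/9
  6·L_1(x) = (3/28)x^3 - (9/4)x + 15/7
  7·L_2(x) = -(7/72)x^3 - (7/18)x^2 + (119/72)x + 35/6
  (-2)·L_3(x) = -(2/189)x^3 - (2/27)x^2 - (2/27)x + 10/63
Adding term by term: (97/1512)x^3 - (16/27)x^2 - (299/216)x + 1123/126

P(x) = (97/1512)x^3 - (16/27)x^2 - (299/216)x + 1123/126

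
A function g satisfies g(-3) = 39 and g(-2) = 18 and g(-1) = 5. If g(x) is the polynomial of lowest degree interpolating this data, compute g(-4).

68

Using Newton's divided-difference form:
g[-3,-2] = (18 - 39) / (-2 - (-3)) = -21
g[-2,-1] = (5 - 18) / (-1 - (-2)) = -13
g[-3,-2,-1] = (-13 - (-21)) / (-1 - (-3)) = 4
g(-4) = 39 + (-21)·(-1) + 4·(-1)·(-2) = 68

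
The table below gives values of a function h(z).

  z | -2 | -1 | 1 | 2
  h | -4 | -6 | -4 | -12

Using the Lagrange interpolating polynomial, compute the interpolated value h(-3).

8

Evaluate each Lagrange basis at z = -3:
L_0(-3) = (-2)·(-4)·(-5)/[(-1)·(-3)·(-4)] = 10/3
L_1(-3) = (-1)·(-4)·(-5)/[(1)·(-2)·(-3)] = -10/3
L_2(-3) = (-1)·(-2)·(-5)/[(3)·(2)·(-1)] = 5/3
L_3(-3) = (-1)·(-2)·(-4)/[(4)·(3)·(1)] = -2/3
Sum: (-4)·(10/3) + (-6)·(-10/3) + (-4)·(5/3) + (-12)·(-2/3) = 8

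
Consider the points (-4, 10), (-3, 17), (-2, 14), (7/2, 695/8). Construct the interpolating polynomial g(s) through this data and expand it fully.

g(s) = s^3 + 4s^2 - 2s + 2

Build the Lagrange basis polynomials:
L_0(s) = (s + 3)(s + 2)(s - 7/2) / [-15] = -(1/15)s^3 - (1/10)s^2 + (23/30)s + 7/5
L_1(s) = (s + 4)(s + 2)(s - 7/2) / [13/2] = (2/13)s^3 + (5/13)s^2 - 2s - 56/13
L_2(s) = (s + 4)(s + 3)(s - 7/2) / [-11] = -(1/11)s^3 - (7/22)s^2 + (25/22)s + 42/11
L_3(s) = (s + 4)(s + 3)(s + 2) / [2145/8] = (8/2145)s^3 + (24/715)s^2 + (16/165)s + 64/715
g(s) = 10·L_0 + 17·L_1 + 14·L_2 + (695/8)·L_3
  10·L_0(s) = -(2/3)s^3 - s^2 + (23/3)s + 14
  17·L_1(s) = (34/13)s^3 + (85/13)s^2 - 34s - 952/13
  14·L_2(s) = -(14/11)s^3 - (49/11)s^2 + (175/11)s + 588/11
  (695/8)·L_3(s) = (139/429)s^3 + (417/143)s^2 + (278/33)s + 1112/143
Adding term by term: s^3 + 4s^2 - 2s + 2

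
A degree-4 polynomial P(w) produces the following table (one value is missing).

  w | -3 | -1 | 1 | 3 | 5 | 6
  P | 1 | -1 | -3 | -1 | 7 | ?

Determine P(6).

853/64

The 5 known values determine P uniquely (degree ≤ 4).
L_0(6) = (7)·(5)·(3)·(1)/[(-2)·(-4)·(-6)·(-8)] = 35/128
L_1(6) = (9)·(5)·(3)·(1)/[(2)·(-2)·(-4)·(-6)] = -45/32
L_2(6) = (9)·(7)·(3)·(1)/[(4)·(2)·(-2)·(-4)] = 189/64
L_3(6) = (9)·(7)·(5)·(1)/[(6)·(4)·(2)·(-2)] = -105/32
L_4(6) = (9)·(7)·(5)·(3)/[(8)·(6)·(4)·(2)] = 315/128
Sum: 1·(35/128) + (-1)·(-45/32) + (-3)·(189/64) + (-1)·(-105/32) + 7·(315/128) = 853/64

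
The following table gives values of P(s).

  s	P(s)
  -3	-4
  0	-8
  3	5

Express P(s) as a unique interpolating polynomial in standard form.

P(s) = (17/18)s^2 + (3/2)s - 8

Build the Lagrange basis polynomials:
L_0(s) = s(s - 3) / [18] = (1/18)s^2 - (1/6)s
L_1(s) = (s + 3)(s - 3) / [-9] = -(1/9)s^2 + 1
L_2(s) = (s + 3)s / [18] = (1/18)s^2 + (1/6)s
P(s) = (-4)·L_0 + (-8)·L_1 + 5·L_2
  (-4)·L_0(s) = -(2/9)s^2 + (2/3)s
  (-8)·L_1(s) = (8/9)s^2 - 8
  5·L_2(s) = (5/18)s^2 + (5/6)s
Adding term by term: (17/18)s^2 + (3/2)s - 8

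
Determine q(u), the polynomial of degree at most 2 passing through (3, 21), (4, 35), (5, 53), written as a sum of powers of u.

q(u) = 2u^2 + 3

L_0(u) = (u - 4)(u - 5) / [2] = (1/2)u^2 - (9/2)u + 10
L_1(u) = (u - 3)(u - 5) / [-1] = -u^2 + 8u - 15
L_2(u) = (u - 3)(u - 4) / [2] = (1/2)u^2 - (7/2)u + 6
q(u) = 21·L_0 + 35·L_1 + 53·L_2
  21·L_0(u) = (21/2)u^2 - (189/2)u + 210
  35·L_1(u) = -35u^2 + 280u - 525
  53·L_2(u) = (53/2)u^2 - (371/2)u + 318
Adding term by term: 2u^2 + 3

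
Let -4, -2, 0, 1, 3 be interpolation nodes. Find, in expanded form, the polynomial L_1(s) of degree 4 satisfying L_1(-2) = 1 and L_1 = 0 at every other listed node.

L_1(s) = -(1/60)s^4 + (13/60)s^2 - (1/5)s

L_1(s) = (s + 4)s(s - 1)(s - 3) / [(2)·(-2)·(-3)·(-5)]
       = (s^4 - 13s^2 + 12s) / (-60)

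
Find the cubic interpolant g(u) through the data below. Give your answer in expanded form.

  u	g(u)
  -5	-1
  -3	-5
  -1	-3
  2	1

L_0(u) = (u + 3)(u + 1)(u - 2) / [-56] = -(1/56)u^3 - (1/28)u^2 + (5/56)u + 3/28
L_1(u) = (u + 5)(u + 1)(u - 2) / [20] = (1/20)u^3 + (1/5)u^2 - (7/20)u - 1/2
L_2(u) = (u + 5)(u + 3)(u - 2) / [-24] = -(1/24)u^3 - (1/4)u^2 + (1/24)u + 5/4
L_3(u) = (u + 5)(u + 3)(u + 1) / [105] = (1/105)u^3 + (3/35)u^2 + (23/105)u + 1/7
g(u) = (-1)·L_0 + (-5)·L_1 + (-3)·L_2 + 1·L_3
  (-1)·L_0(u) = (1/56)u^3 + (1/28)u^2 - (5/56)u - 3/28
  (-5)·L_1(u) = -(1/4)u^3 - u^2 + (7/4)u + 5/2
  (-3)·L_2(u) = (1/8)u^3 + (3/4)u^2 - (1/8)u - 15/4
  1·L_3(u) = (1/105)u^3 + (3/35)u^2 + (23/105)u + 1/7
Adding term by term: -(41/420)u^3 - (9/70)u^2 + (737/420)u - 17/14

g(u) = -(41/420)u^3 - (9/70)u^2 + (737/420)u - 17/14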